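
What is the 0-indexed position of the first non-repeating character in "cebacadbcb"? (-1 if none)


Input: cebacadbcb
Character frequencies:
  'a': 2
  'b': 3
  'c': 3
  'd': 1
  'e': 1
Scanning left to right for freq == 1:
  Position 0 ('c'): freq=3, skip
  Position 1 ('e'): unique! => answer = 1

1


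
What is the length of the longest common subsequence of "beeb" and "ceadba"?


LCS of "beeb" and "ceadba"
DP table:
           c    e    a    d    b    a
      0    0    0    0    0    0    0
  b   0    0    0    0    0    1    1
  e   0    0    1    1    1    1    1
  e   0    0    1    1    1    1    1
  b   0    0    1    1    1    2    2
LCS length = dp[4][6] = 2

2


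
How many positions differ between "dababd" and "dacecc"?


Comparing "dababd" and "dacecc" position by position:
  Position 0: 'd' vs 'd' => same
  Position 1: 'a' vs 'a' => same
  Position 2: 'b' vs 'c' => DIFFER
  Position 3: 'a' vs 'e' => DIFFER
  Position 4: 'b' vs 'c' => DIFFER
  Position 5: 'd' vs 'c' => DIFFER
Positions that differ: 4

4


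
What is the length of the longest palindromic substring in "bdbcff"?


Input: "bdbcff"
Checking substrings for palindromes:
  [0:3] "bdb" (len 3) => palindrome
  [4:6] "ff" (len 2) => palindrome
Longest palindromic substring: "bdb" with length 3

3


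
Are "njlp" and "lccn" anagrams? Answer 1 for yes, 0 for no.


Strings: "njlp", "lccn"
Sorted first:  jlnp
Sorted second: ccln
Differ at position 0: 'j' vs 'c' => not anagrams

0


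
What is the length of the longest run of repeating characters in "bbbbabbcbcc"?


Input: "bbbbabbcbcc"
Scanning for longest run:
  Position 1 ('b'): continues run of 'b', length=2
  Position 2 ('b'): continues run of 'b', length=3
  Position 3 ('b'): continues run of 'b', length=4
  Position 4 ('a'): new char, reset run to 1
  Position 5 ('b'): new char, reset run to 1
  Position 6 ('b'): continues run of 'b', length=2
  Position 7 ('c'): new char, reset run to 1
  Position 8 ('b'): new char, reset run to 1
  Position 9 ('c'): new char, reset run to 1
  Position 10 ('c'): continues run of 'c', length=2
Longest run: 'b' with length 4

4


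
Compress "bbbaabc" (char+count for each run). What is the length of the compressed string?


Input: bbbaabc
Runs:
  'b' x 3 => "b3"
  'a' x 2 => "a2"
  'b' x 1 => "b1"
  'c' x 1 => "c1"
Compressed: "b3a2b1c1"
Compressed length: 8

8


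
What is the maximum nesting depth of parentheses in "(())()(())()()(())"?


Input: "(())()(())()()(())"
Tracking depth:
  Position 0 '(': depth becomes 1
  Position 1 '(': depth becomes 2
  Position 2 ')': depth becomes 1
  Position 3 ')': depth becomes 0
  Position 4 '(': depth becomes 1
  Position 5 ')': depth becomes 0
  Position 6 '(': depth becomes 1
  Position 7 '(': depth becomes 2
  Position 8 ')': depth becomes 1
  Position 9 ')': depth becomes 0
  Position 10 '(': depth becomes 1
  Position 11 ')': depth becomes 0
  Position 12 '(': depth becomes 1
  Position 13 ')': depth becomes 0
  Position 14 '(': depth becomes 1
  Position 15 '(': depth becomes 2
  Position 16 ')': depth becomes 1
  Position 17 ')': depth becomes 0
Maximum depth reached: 2

2


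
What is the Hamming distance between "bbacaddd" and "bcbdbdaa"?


Comparing "bbacaddd" and "bcbdbdaa" position by position:
  Position 0: 'b' vs 'b' => same
  Position 1: 'b' vs 'c' => differ
  Position 2: 'a' vs 'b' => differ
  Position 3: 'c' vs 'd' => differ
  Position 4: 'a' vs 'b' => differ
  Position 5: 'd' vs 'd' => same
  Position 6: 'd' vs 'a' => differ
  Position 7: 'd' vs 'a' => differ
Total differences (Hamming distance): 6

6


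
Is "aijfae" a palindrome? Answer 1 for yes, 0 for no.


Input: aijfae
Reversed: eafjia
  Compare pos 0 ('a') with pos 5 ('e'): MISMATCH
  Compare pos 1 ('i') with pos 4 ('a'): MISMATCH
  Compare pos 2 ('j') with pos 3 ('f'): MISMATCH
Result: not a palindrome

0


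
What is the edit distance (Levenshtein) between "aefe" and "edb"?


Computing edit distance: "aefe" -> "edb"
DP table:
           e    d    b
      0    1    2    3
  a   1    1    2    3
  e   2    1    2    3
  f   3    2    2    3
  e   4    3    3    3
Edit distance = dp[4][3] = 3

3


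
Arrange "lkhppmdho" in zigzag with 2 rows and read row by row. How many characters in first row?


Zigzag "lkhppmdho" into 2 rows:
Placing characters:
  'l' => row 0
  'k' => row 1
  'h' => row 0
  'p' => row 1
  'p' => row 0
  'm' => row 1
  'd' => row 0
  'h' => row 1
  'o' => row 0
Rows:
  Row 0: "lhpdo"
  Row 1: "kpmh"
First row length: 5

5


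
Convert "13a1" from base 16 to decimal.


Input: "13a1" in base 16
Positional expansion:
  Digit '1' (value 1) x 16^3 = 4096
  Digit '3' (value 3) x 16^2 = 768
  Digit 'a' (value 10) x 16^1 = 160
  Digit '1' (value 1) x 16^0 = 1
Sum = 5025

5025


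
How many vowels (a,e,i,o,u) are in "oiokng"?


Input: oiokng
Checking each character:
  'o' at position 0: vowel (running total: 1)
  'i' at position 1: vowel (running total: 2)
  'o' at position 2: vowel (running total: 3)
  'k' at position 3: consonant
  'n' at position 4: consonant
  'g' at position 5: consonant
Total vowels: 3

3


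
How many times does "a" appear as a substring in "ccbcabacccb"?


Searching for "a" in "ccbcabacccb"
Scanning each position:
  Position 0: "c" => no
  Position 1: "c" => no
  Position 2: "b" => no
  Position 3: "c" => no
  Position 4: "a" => MATCH
  Position 5: "b" => no
  Position 6: "a" => MATCH
  Position 7: "c" => no
  Position 8: "c" => no
  Position 9: "c" => no
  Position 10: "b" => no
Total occurrences: 2

2


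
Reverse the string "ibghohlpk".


Input: ibghohlpk
Reading characters right to left:
  Position 8: 'k'
  Position 7: 'p'
  Position 6: 'l'
  Position 5: 'h'
  Position 4: 'o'
  Position 3: 'h'
  Position 2: 'g'
  Position 1: 'b'
  Position 0: 'i'
Reversed: kplhohgbi

kplhohgbi


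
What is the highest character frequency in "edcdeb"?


Input: edcdeb
Character counts:
  'b': 1
  'c': 1
  'd': 2
  'e': 2
Maximum frequency: 2

2


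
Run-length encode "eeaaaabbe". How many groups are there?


Input: eeaaaabbe
Scanning for consecutive runs:
  Group 1: 'e' x 2 (positions 0-1)
  Group 2: 'a' x 4 (positions 2-5)
  Group 3: 'b' x 2 (positions 6-7)
  Group 4: 'e' x 1 (positions 8-8)
Total groups: 4

4


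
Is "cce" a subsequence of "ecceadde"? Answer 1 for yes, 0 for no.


Check if "cce" is a subsequence of "ecceadde"
Greedy scan:
  Position 0 ('e'): no match needed
  Position 1 ('c'): matches sub[0] = 'c'
  Position 2 ('c'): matches sub[1] = 'c'
  Position 3 ('e'): matches sub[2] = 'e'
  Position 4 ('a'): no match needed
  Position 5 ('d'): no match needed
  Position 6 ('d'): no match needed
  Position 7 ('e'): no match needed
All 3 characters matched => is a subsequence

1


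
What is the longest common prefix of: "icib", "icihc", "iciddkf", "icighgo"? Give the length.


Words: icib, icihc, iciddkf, icighgo
  Position 0: all 'i' => match
  Position 1: all 'c' => match
  Position 2: all 'i' => match
  Position 3: ('b', 'h', 'd', 'g') => mismatch, stop
LCP = "ici" (length 3)

3


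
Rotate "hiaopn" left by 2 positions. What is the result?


Input: "hiaopn", rotate left by 2
First 2 characters: "hi"
Remaining characters: "aopn"
Concatenate remaining + first: "aopn" + "hi" = "aopnhi"

aopnhi


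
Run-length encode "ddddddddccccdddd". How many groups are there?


Input: ddddddddccccdddd
Scanning for consecutive runs:
  Group 1: 'd' x 8 (positions 0-7)
  Group 2: 'c' x 4 (positions 8-11)
  Group 3: 'd' x 4 (positions 12-15)
Total groups: 3

3


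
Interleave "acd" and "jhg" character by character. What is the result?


Interleaving "acd" and "jhg":
  Position 0: 'a' from first, 'j' from second => "aj"
  Position 1: 'c' from first, 'h' from second => "ch"
  Position 2: 'd' from first, 'g' from second => "dg"
Result: ajchdg

ajchdg


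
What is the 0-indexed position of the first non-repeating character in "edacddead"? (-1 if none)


Input: edacddead
Character frequencies:
  'a': 2
  'c': 1
  'd': 4
  'e': 2
Scanning left to right for freq == 1:
  Position 0 ('e'): freq=2, skip
  Position 1 ('d'): freq=4, skip
  Position 2 ('a'): freq=2, skip
  Position 3 ('c'): unique! => answer = 3

3


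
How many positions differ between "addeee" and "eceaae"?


Comparing "addeee" and "eceaae" position by position:
  Position 0: 'a' vs 'e' => DIFFER
  Position 1: 'd' vs 'c' => DIFFER
  Position 2: 'd' vs 'e' => DIFFER
  Position 3: 'e' vs 'a' => DIFFER
  Position 4: 'e' vs 'a' => DIFFER
  Position 5: 'e' vs 'e' => same
Positions that differ: 5

5


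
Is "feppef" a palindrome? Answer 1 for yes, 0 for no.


Input: feppef
Reversed: feppef
  Compare pos 0 ('f') with pos 5 ('f'): match
  Compare pos 1 ('e') with pos 4 ('e'): match
  Compare pos 2 ('p') with pos 3 ('p'): match
Result: palindrome

1


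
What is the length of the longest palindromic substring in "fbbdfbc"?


Input: "fbbdfbc"
Checking substrings for palindromes:
  [1:3] "bb" (len 2) => palindrome
Longest palindromic substring: "bb" with length 2

2


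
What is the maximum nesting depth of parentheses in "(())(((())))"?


Input: "(())(((())))"
Tracking depth:
  Position 0 '(': depth becomes 1
  Position 1 '(': depth becomes 2
  Position 2 ')': depth becomes 1
  Position 3 ')': depth becomes 0
  Position 4 '(': depth becomes 1
  Position 5 '(': depth becomes 2
  Position 6 '(': depth becomes 3
  Position 7 '(': depth becomes 4
  Position 8 ')': depth becomes 3
  Position 9 ')': depth becomes 2
  Position 10 ')': depth becomes 1
  Position 11 ')': depth becomes 0
Maximum depth reached: 4

4


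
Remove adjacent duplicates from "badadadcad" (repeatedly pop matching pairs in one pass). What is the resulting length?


Input: badadadcad
Stack-based adjacent duplicate removal:
  Read 'b': push. Stack: b
  Read 'a': push. Stack: ba
  Read 'd': push. Stack: bad
  Read 'a': push. Stack: bada
  Read 'd': push. Stack: badad
  Read 'a': push. Stack: badada
  Read 'd': push. Stack: badadad
  Read 'c': push. Stack: badadadc
  Read 'a': push. Stack: badadadca
  Read 'd': push. Stack: badadadcad
Final stack: "badadadcad" (length 10)

10


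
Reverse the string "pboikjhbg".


Input: pboikjhbg
Reading characters right to left:
  Position 8: 'g'
  Position 7: 'b'
  Position 6: 'h'
  Position 5: 'j'
  Position 4: 'k'
  Position 3: 'i'
  Position 2: 'o'
  Position 1: 'b'
  Position 0: 'p'
Reversed: gbhjkiobp

gbhjkiobp


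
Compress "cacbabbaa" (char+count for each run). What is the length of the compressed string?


Input: cacbabbaa
Runs:
  'c' x 1 => "c1"
  'a' x 1 => "a1"
  'c' x 1 => "c1"
  'b' x 1 => "b1"
  'a' x 1 => "a1"
  'b' x 2 => "b2"
  'a' x 2 => "a2"
Compressed: "c1a1c1b1a1b2a2"
Compressed length: 14

14


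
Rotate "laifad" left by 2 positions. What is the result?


Input: "laifad", rotate left by 2
First 2 characters: "la"
Remaining characters: "ifad"
Concatenate remaining + first: "ifad" + "la" = "ifadla"

ifadla


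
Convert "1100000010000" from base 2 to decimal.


Input: "1100000010000" in base 2
Positional expansion:
  Digit '1' (value 1) x 2^12 = 4096
  Digit '1' (value 1) x 2^11 = 2048
  Digit '0' (value 0) x 2^10 = 0
  Digit '0' (value 0) x 2^9 = 0
  Digit '0' (value 0) x 2^8 = 0
  Digit '0' (value 0) x 2^7 = 0
  Digit '0' (value 0) x 2^6 = 0
  Digit '0' (value 0) x 2^5 = 0
  Digit '1' (value 1) x 2^4 = 16
  Digit '0' (value 0) x 2^3 = 0
  Digit '0' (value 0) x 2^2 = 0
  Digit '0' (value 0) x 2^1 = 0
  Digit '0' (value 0) x 2^0 = 0
Sum = 6160

6160


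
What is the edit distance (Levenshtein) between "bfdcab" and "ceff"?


Computing edit distance: "bfdcab" -> "ceff"
DP table:
           c    e    f    f
      0    1    2    3    4
  b   1    1    2    3    4
  f   2    2    2    2    3
  d   3    3    3    3    3
  c   4    3    4    4    4
  a   5    4    4    5    5
  b   6    5    5    5    6
Edit distance = dp[6][4] = 6

6


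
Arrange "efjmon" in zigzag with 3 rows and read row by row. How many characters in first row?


Zigzag "efjmon" into 3 rows:
Placing characters:
  'e' => row 0
  'f' => row 1
  'j' => row 2
  'm' => row 1
  'o' => row 0
  'n' => row 1
Rows:
  Row 0: "eo"
  Row 1: "fmn"
  Row 2: "j"
First row length: 2

2


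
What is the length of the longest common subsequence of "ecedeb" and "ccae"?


LCS of "ecedeb" and "ccae"
DP table:
           c    c    a    e
      0    0    0    0    0
  e   0    0    0    0    1
  c   0    1    1    1    1
  e   0    1    1    1    2
  d   0    1    1    1    2
  e   0    1    1    1    2
  b   0    1    1    1    2
LCS length = dp[6][4] = 2

2


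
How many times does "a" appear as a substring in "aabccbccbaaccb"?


Searching for "a" in "aabccbccbaaccb"
Scanning each position:
  Position 0: "a" => MATCH
  Position 1: "a" => MATCH
  Position 2: "b" => no
  Position 3: "c" => no
  Position 4: "c" => no
  Position 5: "b" => no
  Position 6: "c" => no
  Position 7: "c" => no
  Position 8: "b" => no
  Position 9: "a" => MATCH
  Position 10: "a" => MATCH
  Position 11: "c" => no
  Position 12: "c" => no
  Position 13: "b" => no
Total occurrences: 4

4


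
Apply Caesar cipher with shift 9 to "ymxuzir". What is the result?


Caesar cipher: shift "ymxuzir" by 9
  'y' (pos 24) + 9 = pos 7 = 'h'
  'm' (pos 12) + 9 = pos 21 = 'v'
  'x' (pos 23) + 9 = pos 6 = 'g'
  'u' (pos 20) + 9 = pos 3 = 'd'
  'z' (pos 25) + 9 = pos 8 = 'i'
  'i' (pos 8) + 9 = pos 17 = 'r'
  'r' (pos 17) + 9 = pos 0 = 'a'
Result: hvgdira

hvgdira


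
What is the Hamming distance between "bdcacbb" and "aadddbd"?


Comparing "bdcacbb" and "aadddbd" position by position:
  Position 0: 'b' vs 'a' => differ
  Position 1: 'd' vs 'a' => differ
  Position 2: 'c' vs 'd' => differ
  Position 3: 'a' vs 'd' => differ
  Position 4: 'c' vs 'd' => differ
  Position 5: 'b' vs 'b' => same
  Position 6: 'b' vs 'd' => differ
Total differences (Hamming distance): 6

6


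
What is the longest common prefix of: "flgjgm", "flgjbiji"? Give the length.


Words: flgjgm, flgjbiji
  Position 0: all 'f' => match
  Position 1: all 'l' => match
  Position 2: all 'g' => match
  Position 3: all 'j' => match
  Position 4: ('g', 'b') => mismatch, stop
LCP = "flgj" (length 4)

4


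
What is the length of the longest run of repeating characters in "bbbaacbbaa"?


Input: "bbbaacbbaa"
Scanning for longest run:
  Position 1 ('b'): continues run of 'b', length=2
  Position 2 ('b'): continues run of 'b', length=3
  Position 3 ('a'): new char, reset run to 1
  Position 4 ('a'): continues run of 'a', length=2
  Position 5 ('c'): new char, reset run to 1
  Position 6 ('b'): new char, reset run to 1
  Position 7 ('b'): continues run of 'b', length=2
  Position 8 ('a'): new char, reset run to 1
  Position 9 ('a'): continues run of 'a', length=2
Longest run: 'b' with length 3

3


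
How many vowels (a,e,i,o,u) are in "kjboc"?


Input: kjboc
Checking each character:
  'k' at position 0: consonant
  'j' at position 1: consonant
  'b' at position 2: consonant
  'o' at position 3: vowel (running total: 1)
  'c' at position 4: consonant
Total vowels: 1

1


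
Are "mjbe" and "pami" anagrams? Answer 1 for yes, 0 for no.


Strings: "mjbe", "pami"
Sorted first:  bejm
Sorted second: aimp
Differ at position 0: 'b' vs 'a' => not anagrams

0


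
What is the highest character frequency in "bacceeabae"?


Input: bacceeabae
Character counts:
  'a': 3
  'b': 2
  'c': 2
  'e': 3
Maximum frequency: 3

3


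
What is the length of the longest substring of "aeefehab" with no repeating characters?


Input: "aeefehab"
Sliding window (track last position of each char):
  Position 0 ('a'): window [0,0] length 1 -- new best
  Position 1 ('e'): window [0,1] length 2 -- new best
  Position 2 ('e'): repeat (last at 1), move window start to 2
  Position 2 ('e'): window [2,2] length 1
  Position 3 ('f'): window [2,3] length 2
  Position 4 ('e'): repeat (last at 2), move window start to 3
  Position 4 ('e'): window [3,4] length 2
  Position 5 ('h'): window [3,5] length 3 -- new best
  Position 6 ('a'): window [3,6] length 4 -- new best
  Position 7 ('b'): window [3,7] length 5 -- new best
Longest substring with no repeats: "fehab" with length 5

5


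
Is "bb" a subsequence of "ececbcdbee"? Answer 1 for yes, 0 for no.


Check if "bb" is a subsequence of "ececbcdbee"
Greedy scan:
  Position 0 ('e'): no match needed
  Position 1 ('c'): no match needed
  Position 2 ('e'): no match needed
  Position 3 ('c'): no match needed
  Position 4 ('b'): matches sub[0] = 'b'
  Position 5 ('c'): no match needed
  Position 6 ('d'): no match needed
  Position 7 ('b'): matches sub[1] = 'b'
  Position 8 ('e'): no match needed
  Position 9 ('e'): no match needed
All 2 characters matched => is a subsequence

1


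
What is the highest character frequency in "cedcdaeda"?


Input: cedcdaeda
Character counts:
  'a': 2
  'c': 2
  'd': 3
  'e': 2
Maximum frequency: 3

3


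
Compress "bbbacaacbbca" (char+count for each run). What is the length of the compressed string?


Input: bbbacaacbbca
Runs:
  'b' x 3 => "b3"
  'a' x 1 => "a1"
  'c' x 1 => "c1"
  'a' x 2 => "a2"
  'c' x 1 => "c1"
  'b' x 2 => "b2"
  'c' x 1 => "c1"
  'a' x 1 => "a1"
Compressed: "b3a1c1a2c1b2c1a1"
Compressed length: 16

16


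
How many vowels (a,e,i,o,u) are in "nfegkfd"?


Input: nfegkfd
Checking each character:
  'n' at position 0: consonant
  'f' at position 1: consonant
  'e' at position 2: vowel (running total: 1)
  'g' at position 3: consonant
  'k' at position 4: consonant
  'f' at position 5: consonant
  'd' at position 6: consonant
Total vowels: 1

1


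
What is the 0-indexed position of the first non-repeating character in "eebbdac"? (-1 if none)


Input: eebbdac
Character frequencies:
  'a': 1
  'b': 2
  'c': 1
  'd': 1
  'e': 2
Scanning left to right for freq == 1:
  Position 0 ('e'): freq=2, skip
  Position 1 ('e'): freq=2, skip
  Position 2 ('b'): freq=2, skip
  Position 3 ('b'): freq=2, skip
  Position 4 ('d'): unique! => answer = 4

4


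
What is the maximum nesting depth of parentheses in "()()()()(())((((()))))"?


Input: "()()()()(())((((()))))"
Tracking depth:
  Position 0 '(': depth becomes 1
  Position 1 ')': depth becomes 0
  Position 2 '(': depth becomes 1
  Position 3 ')': depth becomes 0
  Position 4 '(': depth becomes 1
  Position 5 ')': depth becomes 0
  Position 6 '(': depth becomes 1
  Position 7 ')': depth becomes 0
  Position 8 '(': depth becomes 1
  Position 9 '(': depth becomes 2
  Position 10 ')': depth becomes 1
  Position 11 ')': depth becomes 0
  Position 12 '(': depth becomes 1
  Position 13 '(': depth becomes 2
  Position 14 '(': depth becomes 3
  Position 15 '(': depth becomes 4
  Position 16 '(': depth becomes 5
  Position 17 ')': depth becomes 4
  Position 18 ')': depth becomes 3
  Position 19 ')': depth becomes 2
  Position 20 ')': depth becomes 1
  Position 21 ')': depth becomes 0
Maximum depth reached: 5

5


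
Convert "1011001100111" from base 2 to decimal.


Input: "1011001100111" in base 2
Positional expansion:
  Digit '1' (value 1) x 2^12 = 4096
  Digit '0' (value 0) x 2^11 = 0
  Digit '1' (value 1) x 2^10 = 1024
  Digit '1' (value 1) x 2^9 = 512
  Digit '0' (value 0) x 2^8 = 0
  Digit '0' (value 0) x 2^7 = 0
  Digit '1' (value 1) x 2^6 = 64
  Digit '1' (value 1) x 2^5 = 32
  Digit '0' (value 0) x 2^4 = 0
  Digit '0' (value 0) x 2^3 = 0
  Digit '1' (value 1) x 2^2 = 4
  Digit '1' (value 1) x 2^1 = 2
  Digit '1' (value 1) x 2^0 = 1
Sum = 5735

5735


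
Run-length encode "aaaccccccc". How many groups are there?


Input: aaaccccccc
Scanning for consecutive runs:
  Group 1: 'a' x 3 (positions 0-2)
  Group 2: 'c' x 7 (positions 3-9)
Total groups: 2

2


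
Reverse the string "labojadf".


Input: labojadf
Reading characters right to left:
  Position 7: 'f'
  Position 6: 'd'
  Position 5: 'a'
  Position 4: 'j'
  Position 3: 'o'
  Position 2: 'b'
  Position 1: 'a'
  Position 0: 'l'
Reversed: fdajobal

fdajobal


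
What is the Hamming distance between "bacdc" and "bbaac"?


Comparing "bacdc" and "bbaac" position by position:
  Position 0: 'b' vs 'b' => same
  Position 1: 'a' vs 'b' => differ
  Position 2: 'c' vs 'a' => differ
  Position 3: 'd' vs 'a' => differ
  Position 4: 'c' vs 'c' => same
Total differences (Hamming distance): 3

3


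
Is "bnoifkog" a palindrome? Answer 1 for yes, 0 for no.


Input: bnoifkog
Reversed: gokfionb
  Compare pos 0 ('b') with pos 7 ('g'): MISMATCH
  Compare pos 1 ('n') with pos 6 ('o'): MISMATCH
  Compare pos 2 ('o') with pos 5 ('k'): MISMATCH
  Compare pos 3 ('i') with pos 4 ('f'): MISMATCH
Result: not a palindrome

0


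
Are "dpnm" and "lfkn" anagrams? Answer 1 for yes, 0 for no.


Strings: "dpnm", "lfkn"
Sorted first:  dmnp
Sorted second: fkln
Differ at position 0: 'd' vs 'f' => not anagrams

0


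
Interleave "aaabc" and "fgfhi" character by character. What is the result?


Interleaving "aaabc" and "fgfhi":
  Position 0: 'a' from first, 'f' from second => "af"
  Position 1: 'a' from first, 'g' from second => "ag"
  Position 2: 'a' from first, 'f' from second => "af"
  Position 3: 'b' from first, 'h' from second => "bh"
  Position 4: 'c' from first, 'i' from second => "ci"
Result: afagafbhci

afagafbhci


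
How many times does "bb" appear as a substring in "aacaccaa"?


Searching for "bb" in "aacaccaa"
Scanning each position:
  Position 0: "aa" => no
  Position 1: "ac" => no
  Position 2: "ca" => no
  Position 3: "ac" => no
  Position 4: "cc" => no
  Position 5: "ca" => no
  Position 6: "aa" => no
Total occurrences: 0

0


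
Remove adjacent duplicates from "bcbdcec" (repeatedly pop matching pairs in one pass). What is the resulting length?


Input: bcbdcec
Stack-based adjacent duplicate removal:
  Read 'b': push. Stack: b
  Read 'c': push. Stack: bc
  Read 'b': push. Stack: bcb
  Read 'd': push. Stack: bcbd
  Read 'c': push. Stack: bcbdc
  Read 'e': push. Stack: bcbdce
  Read 'c': push. Stack: bcbdcec
Final stack: "bcbdcec" (length 7)

7


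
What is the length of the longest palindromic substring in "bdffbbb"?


Input: "bdffbbb"
Checking substrings for palindromes:
  [4:7] "bbb" (len 3) => palindrome
  [2:4] "ff" (len 2) => palindrome
  [4:6] "bb" (len 2) => palindrome
  [5:7] "bb" (len 2) => palindrome
Longest palindromic substring: "bbb" with length 3

3


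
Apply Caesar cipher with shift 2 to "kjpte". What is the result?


Caesar cipher: shift "kjpte" by 2
  'k' (pos 10) + 2 = pos 12 = 'm'
  'j' (pos 9) + 2 = pos 11 = 'l'
  'p' (pos 15) + 2 = pos 17 = 'r'
  't' (pos 19) + 2 = pos 21 = 'v'
  'e' (pos 4) + 2 = pos 6 = 'g'
Result: mlrvg

mlrvg


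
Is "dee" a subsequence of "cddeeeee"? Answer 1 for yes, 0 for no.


Check if "dee" is a subsequence of "cddeeeee"
Greedy scan:
  Position 0 ('c'): no match needed
  Position 1 ('d'): matches sub[0] = 'd'
  Position 2 ('d'): no match needed
  Position 3 ('e'): matches sub[1] = 'e'
  Position 4 ('e'): matches sub[2] = 'e'
  Position 5 ('e'): no match needed
  Position 6 ('e'): no match needed
  Position 7 ('e'): no match needed
All 3 characters matched => is a subsequence

1


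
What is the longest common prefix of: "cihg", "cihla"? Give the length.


Words: cihg, cihla
  Position 0: all 'c' => match
  Position 1: all 'i' => match
  Position 2: all 'h' => match
  Position 3: ('g', 'l') => mismatch, stop
LCP = "cih" (length 3)

3


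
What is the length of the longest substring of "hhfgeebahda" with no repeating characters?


Input: "hhfgeebahda"
Sliding window (track last position of each char):
  Position 0 ('h'): window [0,0] length 1 -- new best
  Position 1 ('h'): repeat (last at 0), move window start to 1
  Position 1 ('h'): window [1,1] length 1
  Position 2 ('f'): window [1,2] length 2 -- new best
  Position 3 ('g'): window [1,3] length 3 -- new best
  Position 4 ('e'): window [1,4] length 4 -- new best
  Position 5 ('e'): repeat (last at 4), move window start to 5
  Position 5 ('e'): window [5,5] length 1
  Position 6 ('b'): window [5,6] length 2
  Position 7 ('a'): window [5,7] length 3
  Position 8 ('h'): window [5,8] length 4
  Position 9 ('d'): window [5,9] length 5 -- new best
  Position 10 ('a'): repeat (last at 7), move window start to 8
  Position 10 ('a'): window [8,10] length 3
Longest substring with no repeats: "ebahd" with length 5

5


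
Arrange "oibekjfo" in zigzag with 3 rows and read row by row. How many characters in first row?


Zigzag "oibekjfo" into 3 rows:
Placing characters:
  'o' => row 0
  'i' => row 1
  'b' => row 2
  'e' => row 1
  'k' => row 0
  'j' => row 1
  'f' => row 2
  'o' => row 1
Rows:
  Row 0: "ok"
  Row 1: "iejo"
  Row 2: "bf"
First row length: 2

2


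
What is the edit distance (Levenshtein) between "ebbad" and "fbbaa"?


Computing edit distance: "ebbad" -> "fbbaa"
DP table:
           f    b    b    a    a
      0    1    2    3    4    5
  e   1    1    2    3    4    5
  b   2    2    1    2    3    4
  b   3    3    2    1    2    3
  a   4    4    3    2    1    2
  d   5    5    4    3    2    2
Edit distance = dp[5][5] = 2

2


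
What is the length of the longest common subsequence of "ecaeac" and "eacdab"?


LCS of "ecaeac" and "eacdab"
DP table:
           e    a    c    d    a    b
      0    0    0    0    0    0    0
  e   0    1    1    1    1    1    1
  c   0    1    1    2    2    2    2
  a   0    1    2    2    2    3    3
  e   0    1    2    2    2    3    3
  a   0    1    2    2    2    3    3
  c   0    1    2    3    3    3    3
LCS length = dp[6][6] = 3

3


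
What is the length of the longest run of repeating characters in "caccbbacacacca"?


Input: "caccbbacacacca"
Scanning for longest run:
  Position 1 ('a'): new char, reset run to 1
  Position 2 ('c'): new char, reset run to 1
  Position 3 ('c'): continues run of 'c', length=2
  Position 4 ('b'): new char, reset run to 1
  Position 5 ('b'): continues run of 'b', length=2
  Position 6 ('a'): new char, reset run to 1
  Position 7 ('c'): new char, reset run to 1
  Position 8 ('a'): new char, reset run to 1
  Position 9 ('c'): new char, reset run to 1
  Position 10 ('a'): new char, reset run to 1
  Position 11 ('c'): new char, reset run to 1
  Position 12 ('c'): continues run of 'c', length=2
  Position 13 ('a'): new char, reset run to 1
Longest run: 'c' with length 2

2


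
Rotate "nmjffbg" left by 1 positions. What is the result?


Input: "nmjffbg", rotate left by 1
First 1 characters: "n"
Remaining characters: "mjffbg"
Concatenate remaining + first: "mjffbg" + "n" = "mjffbgn"

mjffbgn


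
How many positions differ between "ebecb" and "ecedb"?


Comparing "ebecb" and "ecedb" position by position:
  Position 0: 'e' vs 'e' => same
  Position 1: 'b' vs 'c' => DIFFER
  Position 2: 'e' vs 'e' => same
  Position 3: 'c' vs 'd' => DIFFER
  Position 4: 'b' vs 'b' => same
Positions that differ: 2

2


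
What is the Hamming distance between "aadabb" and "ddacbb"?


Comparing "aadabb" and "ddacbb" position by position:
  Position 0: 'a' vs 'd' => differ
  Position 1: 'a' vs 'd' => differ
  Position 2: 'd' vs 'a' => differ
  Position 3: 'a' vs 'c' => differ
  Position 4: 'b' vs 'b' => same
  Position 5: 'b' vs 'b' => same
Total differences (Hamming distance): 4

4


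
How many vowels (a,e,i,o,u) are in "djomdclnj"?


Input: djomdclnj
Checking each character:
  'd' at position 0: consonant
  'j' at position 1: consonant
  'o' at position 2: vowel (running total: 1)
  'm' at position 3: consonant
  'd' at position 4: consonant
  'c' at position 5: consonant
  'l' at position 6: consonant
  'n' at position 7: consonant
  'j' at position 8: consonant
Total vowels: 1

1


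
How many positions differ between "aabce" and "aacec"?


Comparing "aabce" and "aacec" position by position:
  Position 0: 'a' vs 'a' => same
  Position 1: 'a' vs 'a' => same
  Position 2: 'b' vs 'c' => DIFFER
  Position 3: 'c' vs 'e' => DIFFER
  Position 4: 'e' vs 'c' => DIFFER
Positions that differ: 3

3


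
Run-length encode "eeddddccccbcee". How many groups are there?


Input: eeddddccccbcee
Scanning for consecutive runs:
  Group 1: 'e' x 2 (positions 0-1)
  Group 2: 'd' x 4 (positions 2-5)
  Group 3: 'c' x 4 (positions 6-9)
  Group 4: 'b' x 1 (positions 10-10)
  Group 5: 'c' x 1 (positions 11-11)
  Group 6: 'e' x 2 (positions 12-13)
Total groups: 6

6


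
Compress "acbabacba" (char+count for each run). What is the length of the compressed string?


Input: acbabacba
Runs:
  'a' x 1 => "a1"
  'c' x 1 => "c1"
  'b' x 1 => "b1"
  'a' x 1 => "a1"
  'b' x 1 => "b1"
  'a' x 1 => "a1"
  'c' x 1 => "c1"
  'b' x 1 => "b1"
  'a' x 1 => "a1"
Compressed: "a1c1b1a1b1a1c1b1a1"
Compressed length: 18

18


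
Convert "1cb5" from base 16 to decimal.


Input: "1cb5" in base 16
Positional expansion:
  Digit '1' (value 1) x 16^3 = 4096
  Digit 'c' (value 12) x 16^2 = 3072
  Digit 'b' (value 11) x 16^1 = 176
  Digit '5' (value 5) x 16^0 = 5
Sum = 7349

7349


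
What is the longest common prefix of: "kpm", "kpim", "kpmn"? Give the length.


Words: kpm, kpim, kpmn
  Position 0: all 'k' => match
  Position 1: all 'p' => match
  Position 2: ('m', 'i', 'm') => mismatch, stop
LCP = "kp" (length 2)

2


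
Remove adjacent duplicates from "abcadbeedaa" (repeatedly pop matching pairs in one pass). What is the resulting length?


Input: abcadbeedaa
Stack-based adjacent duplicate removal:
  Read 'a': push. Stack: a
  Read 'b': push. Stack: ab
  Read 'c': push. Stack: abc
  Read 'a': push. Stack: abca
  Read 'd': push. Stack: abcad
  Read 'b': push. Stack: abcadb
  Read 'e': push. Stack: abcadbe
  Read 'e': matches stack top 'e' => pop. Stack: abcadb
  Read 'd': push. Stack: abcadbd
  Read 'a': push. Stack: abcadbda
  Read 'a': matches stack top 'a' => pop. Stack: abcadbd
Final stack: "abcadbd" (length 7)

7


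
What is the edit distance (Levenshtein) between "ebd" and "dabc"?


Computing edit distance: "ebd" -> "dabc"
DP table:
           d    a    b    c
      0    1    2    3    4
  e   1    1    2    3    4
  b   2    2    2    2    3
  d   3    2    3    3    3
Edit distance = dp[3][4] = 3

3


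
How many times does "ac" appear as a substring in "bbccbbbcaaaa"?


Searching for "ac" in "bbccbbbcaaaa"
Scanning each position:
  Position 0: "bb" => no
  Position 1: "bc" => no
  Position 2: "cc" => no
  Position 3: "cb" => no
  Position 4: "bb" => no
  Position 5: "bb" => no
  Position 6: "bc" => no
  Position 7: "ca" => no
  Position 8: "aa" => no
  Position 9: "aa" => no
  Position 10: "aa" => no
Total occurrences: 0

0


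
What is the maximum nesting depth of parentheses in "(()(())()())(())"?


Input: "(()(())()())(())"
Tracking depth:
  Position 0 '(': depth becomes 1
  Position 1 '(': depth becomes 2
  Position 2 ')': depth becomes 1
  Position 3 '(': depth becomes 2
  Position 4 '(': depth becomes 3
  Position 5 ')': depth becomes 2
  Position 6 ')': depth becomes 1
  Position 7 '(': depth becomes 2
  Position 8 ')': depth becomes 1
  Position 9 '(': depth becomes 2
  Position 10 ')': depth becomes 1
  Position 11 ')': depth becomes 0
  Position 12 '(': depth becomes 1
  Position 13 '(': depth becomes 2
  Position 14 ')': depth becomes 1
  Position 15 ')': depth becomes 0
Maximum depth reached: 3

3


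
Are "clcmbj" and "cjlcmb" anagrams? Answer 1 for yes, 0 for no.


Strings: "clcmbj", "cjlcmb"
Sorted first:  bccjlm
Sorted second: bccjlm
Sorted forms match => anagrams

1


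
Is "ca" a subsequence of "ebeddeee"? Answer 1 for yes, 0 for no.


Check if "ca" is a subsequence of "ebeddeee"
Greedy scan:
  Position 0 ('e'): no match needed
  Position 1 ('b'): no match needed
  Position 2 ('e'): no match needed
  Position 3 ('d'): no match needed
  Position 4 ('d'): no match needed
  Position 5 ('e'): no match needed
  Position 6 ('e'): no match needed
  Position 7 ('e'): no match needed
Only matched 0/2 characters => not a subsequence

0


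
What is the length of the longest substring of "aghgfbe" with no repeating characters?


Input: "aghgfbe"
Sliding window (track last position of each char):
  Position 0 ('a'): window [0,0] length 1 -- new best
  Position 1 ('g'): window [0,1] length 2 -- new best
  Position 2 ('h'): window [0,2] length 3 -- new best
  Position 3 ('g'): repeat (last at 1), move window start to 2
  Position 3 ('g'): window [2,3] length 2
  Position 4 ('f'): window [2,4] length 3
  Position 5 ('b'): window [2,5] length 4 -- new best
  Position 6 ('e'): window [2,6] length 5 -- new best
Longest substring with no repeats: "hgfbe" with length 5

5


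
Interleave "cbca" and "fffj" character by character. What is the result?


Interleaving "cbca" and "fffj":
  Position 0: 'c' from first, 'f' from second => "cf"
  Position 1: 'b' from first, 'f' from second => "bf"
  Position 2: 'c' from first, 'f' from second => "cf"
  Position 3: 'a' from first, 'j' from second => "aj"
Result: cfbfcfaj

cfbfcfaj


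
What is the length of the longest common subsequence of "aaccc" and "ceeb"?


LCS of "aaccc" and "ceeb"
DP table:
           c    e    e    b
      0    0    0    0    0
  a   0    0    0    0    0
  a   0    0    0    0    0
  c   0    1    1    1    1
  c   0    1    1    1    1
  c   0    1    1    1    1
LCS length = dp[5][4] = 1

1


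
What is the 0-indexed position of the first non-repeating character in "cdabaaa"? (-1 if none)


Input: cdabaaa
Character frequencies:
  'a': 4
  'b': 1
  'c': 1
  'd': 1
Scanning left to right for freq == 1:
  Position 0 ('c'): unique! => answer = 0

0


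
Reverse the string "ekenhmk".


Input: ekenhmk
Reading characters right to left:
  Position 6: 'k'
  Position 5: 'm'
  Position 4: 'h'
  Position 3: 'n'
  Position 2: 'e'
  Position 1: 'k'
  Position 0: 'e'
Reversed: kmhneke

kmhneke


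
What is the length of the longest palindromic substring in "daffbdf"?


Input: "daffbdf"
Checking substrings for palindromes:
  [2:4] "ff" (len 2) => palindrome
Longest palindromic substring: "ff" with length 2

2


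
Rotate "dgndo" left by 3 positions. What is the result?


Input: "dgndo", rotate left by 3
First 3 characters: "dgn"
Remaining characters: "do"
Concatenate remaining + first: "do" + "dgn" = "dodgn"

dodgn


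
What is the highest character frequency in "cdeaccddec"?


Input: cdeaccddec
Character counts:
  'a': 1
  'c': 4
  'd': 3
  'e': 2
Maximum frequency: 4

4


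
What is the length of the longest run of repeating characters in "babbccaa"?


Input: "babbccaa"
Scanning for longest run:
  Position 1 ('a'): new char, reset run to 1
  Position 2 ('b'): new char, reset run to 1
  Position 3 ('b'): continues run of 'b', length=2
  Position 4 ('c'): new char, reset run to 1
  Position 5 ('c'): continues run of 'c', length=2
  Position 6 ('a'): new char, reset run to 1
  Position 7 ('a'): continues run of 'a', length=2
Longest run: 'b' with length 2

2


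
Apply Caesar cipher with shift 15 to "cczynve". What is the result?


Caesar cipher: shift "cczynve" by 15
  'c' (pos 2) + 15 = pos 17 = 'r'
  'c' (pos 2) + 15 = pos 17 = 'r'
  'z' (pos 25) + 15 = pos 14 = 'o'
  'y' (pos 24) + 15 = pos 13 = 'n'
  'n' (pos 13) + 15 = pos 2 = 'c'
  'v' (pos 21) + 15 = pos 10 = 'k'
  'e' (pos 4) + 15 = pos 19 = 't'
Result: rronckt

rronckt


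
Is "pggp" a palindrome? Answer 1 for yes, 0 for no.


Input: pggp
Reversed: pggp
  Compare pos 0 ('p') with pos 3 ('p'): match
  Compare pos 1 ('g') with pos 2 ('g'): match
Result: palindrome

1


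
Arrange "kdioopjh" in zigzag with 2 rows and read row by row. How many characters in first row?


Zigzag "kdioopjh" into 2 rows:
Placing characters:
  'k' => row 0
  'd' => row 1
  'i' => row 0
  'o' => row 1
  'o' => row 0
  'p' => row 1
  'j' => row 0
  'h' => row 1
Rows:
  Row 0: "kioj"
  Row 1: "doph"
First row length: 4

4


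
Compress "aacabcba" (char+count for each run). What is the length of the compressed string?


Input: aacabcba
Runs:
  'a' x 2 => "a2"
  'c' x 1 => "c1"
  'a' x 1 => "a1"
  'b' x 1 => "b1"
  'c' x 1 => "c1"
  'b' x 1 => "b1"
  'a' x 1 => "a1"
Compressed: "a2c1a1b1c1b1a1"
Compressed length: 14

14


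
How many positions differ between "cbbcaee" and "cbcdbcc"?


Comparing "cbbcaee" and "cbcdbcc" position by position:
  Position 0: 'c' vs 'c' => same
  Position 1: 'b' vs 'b' => same
  Position 2: 'b' vs 'c' => DIFFER
  Position 3: 'c' vs 'd' => DIFFER
  Position 4: 'a' vs 'b' => DIFFER
  Position 5: 'e' vs 'c' => DIFFER
  Position 6: 'e' vs 'c' => DIFFER
Positions that differ: 5

5


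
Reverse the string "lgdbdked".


Input: lgdbdked
Reading characters right to left:
  Position 7: 'd'
  Position 6: 'e'
  Position 5: 'k'
  Position 4: 'd'
  Position 3: 'b'
  Position 2: 'd'
  Position 1: 'g'
  Position 0: 'l'
Reversed: dekdbdgl

dekdbdgl


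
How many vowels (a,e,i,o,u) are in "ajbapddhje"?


Input: ajbapddhje
Checking each character:
  'a' at position 0: vowel (running total: 1)
  'j' at position 1: consonant
  'b' at position 2: consonant
  'a' at position 3: vowel (running total: 2)
  'p' at position 4: consonant
  'd' at position 5: consonant
  'd' at position 6: consonant
  'h' at position 7: consonant
  'j' at position 8: consonant
  'e' at position 9: vowel (running total: 3)
Total vowels: 3

3


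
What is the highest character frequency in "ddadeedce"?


Input: ddadeedce
Character counts:
  'a': 1
  'c': 1
  'd': 4
  'e': 3
Maximum frequency: 4

4


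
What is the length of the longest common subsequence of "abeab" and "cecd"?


LCS of "abeab" and "cecd"
DP table:
           c    e    c    d
      0    0    0    0    0
  a   0    0    0    0    0
  b   0    0    0    0    0
  e   0    0    1    1    1
  a   0    0    1    1    1
  b   0    0    1    1    1
LCS length = dp[5][4] = 1

1


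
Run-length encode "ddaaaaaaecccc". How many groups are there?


Input: ddaaaaaaecccc
Scanning for consecutive runs:
  Group 1: 'd' x 2 (positions 0-1)
  Group 2: 'a' x 6 (positions 2-7)
  Group 3: 'e' x 1 (positions 8-8)
  Group 4: 'c' x 4 (positions 9-12)
Total groups: 4

4


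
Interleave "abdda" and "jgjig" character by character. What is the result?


Interleaving "abdda" and "jgjig":
  Position 0: 'a' from first, 'j' from second => "aj"
  Position 1: 'b' from first, 'g' from second => "bg"
  Position 2: 'd' from first, 'j' from second => "dj"
  Position 3: 'd' from first, 'i' from second => "di"
  Position 4: 'a' from first, 'g' from second => "ag"
Result: ajbgdjdiag

ajbgdjdiag


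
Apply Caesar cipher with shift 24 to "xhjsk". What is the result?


Caesar cipher: shift "xhjsk" by 24
  'x' (pos 23) + 24 = pos 21 = 'v'
  'h' (pos 7) + 24 = pos 5 = 'f'
  'j' (pos 9) + 24 = pos 7 = 'h'
  's' (pos 18) + 24 = pos 16 = 'q'
  'k' (pos 10) + 24 = pos 8 = 'i'
Result: vfhqi

vfhqi


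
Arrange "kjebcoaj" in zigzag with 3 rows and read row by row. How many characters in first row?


Zigzag "kjebcoaj" into 3 rows:
Placing characters:
  'k' => row 0
  'j' => row 1
  'e' => row 2
  'b' => row 1
  'c' => row 0
  'o' => row 1
  'a' => row 2
  'j' => row 1
Rows:
  Row 0: "kc"
  Row 1: "jboj"
  Row 2: "ea"
First row length: 2

2


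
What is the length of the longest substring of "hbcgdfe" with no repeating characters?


Input: "hbcgdfe"
Sliding window (track last position of each char):
  Position 0 ('h'): window [0,0] length 1 -- new best
  Position 1 ('b'): window [0,1] length 2 -- new best
  Position 2 ('c'): window [0,2] length 3 -- new best
  Position 3 ('g'): window [0,3] length 4 -- new best
  Position 4 ('d'): window [0,4] length 5 -- new best
  Position 5 ('f'): window [0,5] length 6 -- new best
  Position 6 ('e'): window [0,6] length 7 -- new best
Longest substring with no repeats: "hbcgdfe" with length 7

7


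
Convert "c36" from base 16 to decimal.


Input: "c36" in base 16
Positional expansion:
  Digit 'c' (value 12) x 16^2 = 3072
  Digit '3' (value 3) x 16^1 = 48
  Digit '6' (value 6) x 16^0 = 6
Sum = 3126

3126


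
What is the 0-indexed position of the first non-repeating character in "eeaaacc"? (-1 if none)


Input: eeaaacc
Character frequencies:
  'a': 3
  'c': 2
  'e': 2
Scanning left to right for freq == 1:
  Position 0 ('e'): freq=2, skip
  Position 1 ('e'): freq=2, skip
  Position 2 ('a'): freq=3, skip
  Position 3 ('a'): freq=3, skip
  Position 4 ('a'): freq=3, skip
  Position 5 ('c'): freq=2, skip
  Position 6 ('c'): freq=2, skip
  No unique character found => answer = -1

-1
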